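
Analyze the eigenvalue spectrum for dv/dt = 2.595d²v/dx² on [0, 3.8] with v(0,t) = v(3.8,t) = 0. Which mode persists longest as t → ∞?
Eigenvalues: λₙ = 2.595n²π²/3.8².
First three modes:
  n=1: λ₁ = 2.595π²/3.8² ≈ 1.774
  n=2: λ₂ = 10.38π²/3.8² ≈ 7.095 (4× faster decay)
  n=3: λ₃ = 23.355π²/3.8² ≈ 15.963 (9× faster decay)
As t → ∞, higher modes decay exponentially faster. The n=1 mode dominates: v ~ c₁ sin(πx/3.8) e^{-λ₁t}.
Decay rate: λ₁ = 2.595π²/3.8² ≈ 1.774.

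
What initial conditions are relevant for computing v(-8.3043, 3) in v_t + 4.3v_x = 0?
A single point: x = -21.2043. The characteristic through (-8.3043, 3) is x - 4.3t = const, so x = -8.3043 - 4.3·3 = -21.2043.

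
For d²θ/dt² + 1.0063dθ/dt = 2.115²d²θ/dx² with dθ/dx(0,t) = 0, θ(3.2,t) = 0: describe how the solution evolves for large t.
θ → 0. Damping (γ=1.0063) dissipates energy; oscillations decay exponentially.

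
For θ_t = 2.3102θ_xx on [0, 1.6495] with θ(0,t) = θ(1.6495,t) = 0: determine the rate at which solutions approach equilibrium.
Eigenvalues: λₙ = 2.3102n²π²/1.6495².
First three modes:
  n=1: λ₁ = 2.3102π²/1.6495² ≈ 8.38
  n=2: λ₂ = 9.2408π²/1.6495² ≈ 33.52 (4× faster decay)
  n=3: λ₃ = 20.7918π²/1.6495² ≈ 75.42 (9× faster decay)
As t → ∞, higher modes decay exponentially faster. The n=1 mode dominates: θ ~ c₁ sin(πx/1.6495) e^{-λ₁t}.
Decay rate: λ₁ = 2.3102π²/1.6495² ≈ 8.38.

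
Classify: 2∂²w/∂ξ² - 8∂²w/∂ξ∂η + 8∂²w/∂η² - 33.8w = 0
Parabolic (discriminant = 0).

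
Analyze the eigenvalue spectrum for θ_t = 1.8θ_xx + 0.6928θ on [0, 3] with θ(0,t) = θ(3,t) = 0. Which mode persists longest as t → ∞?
Eigenvalues: λₙ = 1.8n²π²/3² - 0.6928.
First three modes:
  n=1: λ₁ = 1.8π²/3² - 0.6928 ≈ 1.281
  n=2: λ₂ = 7.2π²/3² - 0.6928 ≈ 7.203
  n=3: λ₃ = 16.2π²/3² - 0.6928 ≈ 17.072
Since 1.8π²/3² ≈ 1.974 > 0.6928, all λₙ > 0.
The n=1 mode decays slowest → dominates as t → ∞.
Asymptotic: θ ~ c₁ sin(πx/3) e^{-λ₁t} with decay rate λ₁ ≈ 1.281.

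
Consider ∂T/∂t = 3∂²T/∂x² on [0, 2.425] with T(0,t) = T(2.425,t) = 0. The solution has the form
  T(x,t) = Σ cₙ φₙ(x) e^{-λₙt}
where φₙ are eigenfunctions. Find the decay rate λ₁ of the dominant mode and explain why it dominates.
Eigenvalues: λₙ = 3n²π²/2.425².
First three modes:
  n=1: λ₁ = 3π²/2.425² ≈ 5.035
  n=2: λ₂ = 12π²/2.425² ≈ 20.14 (4× faster decay)
  n=3: λ₃ = 27π²/2.425² ≈ 45.315 (9× faster decay)
As t → ∞, higher modes decay exponentially faster. The n=1 mode dominates: T ~ c₁ sin(πx/2.425) e^{-λ₁t}.
Decay rate: λ₁ = 3π²/2.425² ≈ 5.035.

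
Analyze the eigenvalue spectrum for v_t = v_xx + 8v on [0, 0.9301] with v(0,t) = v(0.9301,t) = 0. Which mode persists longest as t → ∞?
Eigenvalues: λₙ = n²π²/0.9301² - 8.
First three modes:
  n=1: λ₁ = π²/0.9301² - 8 ≈ 3.409
  n=2: λ₂ = 4π²/0.9301² - 8 ≈ 37.635
  n=3: λ₃ = 9π²/0.9301² - 8 ≈ 94.679
Since π²/0.9301² ≈ 11.409 > 8, all λₙ > 0.
The n=1 mode decays slowest → dominates as t → ∞.
Asymptotic: v ~ c₁ sin(πx/0.9301) e^{-λ₁t} with decay rate λ₁ ≈ 3.409.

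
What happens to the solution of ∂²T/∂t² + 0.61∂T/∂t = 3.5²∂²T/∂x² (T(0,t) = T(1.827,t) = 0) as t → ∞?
T → 0. Damping (γ=0.61) dissipates energy; oscillations decay exponentially.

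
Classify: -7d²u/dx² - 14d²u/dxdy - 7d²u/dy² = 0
Parabolic (discriminant = 0).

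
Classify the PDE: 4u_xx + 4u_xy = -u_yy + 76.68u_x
Rewriting in standard form: 4u_xx + 4u_xy + u_yy - 76.68u_x = 0. A = 4, B = 4, C = 1. Discriminant B² - 4AC = 0. Since 0 = 0, parabolic.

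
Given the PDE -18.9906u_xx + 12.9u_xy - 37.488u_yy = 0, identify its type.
The second-order coefficients are A = -18.9906, B = 12.9, C = -37.488. Since B² - 4AC = -2681.2684512 < 0, this is an elliptic PDE.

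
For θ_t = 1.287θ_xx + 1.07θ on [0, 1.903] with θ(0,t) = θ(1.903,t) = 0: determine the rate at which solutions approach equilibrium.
Eigenvalues: λₙ = 1.287n²π²/1.903² - 1.07.
First three modes:
  n=1: λ₁ = 1.287π²/1.903² - 1.07 ≈ 2.438
  n=2: λ₂ = 5.148π²/1.903² - 1.07 ≈ 12.96
  n=3: λ₃ = 11.583π²/1.903² - 1.07 ≈ 30.498
Since 1.287π²/1.903² ≈ 3.508 > 1.07, all λₙ > 0.
The n=1 mode decays slowest → dominates as t → ∞.
Asymptotic: θ ~ c₁ sin(πx/1.903) e^{-λ₁t} with decay rate λ₁ ≈ 2.438.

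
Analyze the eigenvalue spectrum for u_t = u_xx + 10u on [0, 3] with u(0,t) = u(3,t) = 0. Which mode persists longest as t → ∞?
Eigenvalues: λₙ = n²π²/3² - 10.
First three modes:
  n=1: λ₁ = π²/3² - 10 ≈ -8.903
  n=2: λ₂ = 4π²/3² - 10 ≈ -5.614
  n=3: λ₃ = 9π²/3² - 10 ≈ -0.13
Since π²/3² ≈ 1.097 < 10, λ₁ < 0.
The n=1 mode grows fastest (−λₙ is largest for n=1) → dominates.
Asymptotic: u ~ c₁ sin(πx/3) e^{8.903t} (exponential growth at rate −λ₁ ≈ 8.903).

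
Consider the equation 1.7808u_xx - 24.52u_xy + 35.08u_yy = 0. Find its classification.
Hyperbolic. (A = 1.7808, B = -24.52, C = 35.08 gives B² - 4AC = 351.348544.)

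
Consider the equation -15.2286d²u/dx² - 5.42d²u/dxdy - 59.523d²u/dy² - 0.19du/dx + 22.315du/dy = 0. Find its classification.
Elliptic. (A = -15.2286, B = -5.42, C = -59.523 gives B² - 4AC = -3596.4314312.)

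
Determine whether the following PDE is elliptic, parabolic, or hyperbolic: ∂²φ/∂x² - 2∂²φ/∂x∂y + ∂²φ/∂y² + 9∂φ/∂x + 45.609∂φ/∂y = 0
Coefficients: A = 1, B = -2, C = 1. B² - 4AC = 0, which is zero, so the equation is parabolic.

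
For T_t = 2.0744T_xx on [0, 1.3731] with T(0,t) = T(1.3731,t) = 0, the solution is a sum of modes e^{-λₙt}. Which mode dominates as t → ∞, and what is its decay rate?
Eigenvalues: λₙ = 2.0744n²π²/1.3731².
First three modes:
  n=1: λ₁ = 2.0744π²/1.3731² ≈ 10.859
  n=2: λ₂ = 8.2976π²/1.3731² ≈ 43.436 (4× faster decay)
  n=3: λ₃ = 18.6696π²/1.3731² ≈ 97.731 (9× faster decay)
As t → ∞, higher modes decay exponentially faster. The n=1 mode dominates: T ~ c₁ sin(πx/1.3731) e^{-λ₁t}.
Decay rate: λ₁ = 2.0744π²/1.3731² ≈ 10.859.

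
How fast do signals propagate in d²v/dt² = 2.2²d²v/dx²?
Speed = 2.2. Information travels along characteristics x = x₀ ± 2.2t.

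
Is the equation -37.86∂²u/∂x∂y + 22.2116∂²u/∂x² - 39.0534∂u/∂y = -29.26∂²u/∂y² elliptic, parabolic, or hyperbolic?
Rewriting in standard form: 22.2116∂²u/∂x² - 37.86∂²u/∂x∂y + 29.26∂²u/∂y² - 39.0534∂u/∂y = 0. Computing B² - 4AC with A = 22.2116, B = -37.86, C = 29.26: discriminant = -1166.266064 (negative). Answer: elliptic.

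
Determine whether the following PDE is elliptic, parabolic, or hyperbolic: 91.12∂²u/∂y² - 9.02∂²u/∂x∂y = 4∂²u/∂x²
Rewriting in standard form: -4∂²u/∂x² - 9.02∂²u/∂x∂y + 91.12∂²u/∂y² = 0. Coefficients: A = -4, B = -9.02, C = 91.12. B² - 4AC = 1539.2804, which is positive, so the equation is hyperbolic.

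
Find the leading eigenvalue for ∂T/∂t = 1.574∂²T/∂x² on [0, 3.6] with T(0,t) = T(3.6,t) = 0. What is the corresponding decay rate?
Eigenvalues: λₙ = 1.574n²π²/3.6².
First three modes:
  n=1: λ₁ = 1.574π²/3.6² ≈ 1.199
  n=2: λ₂ = 6.296π²/3.6² ≈ 4.795 (4× faster decay)
  n=3: λ₃ = 14.166π²/3.6² ≈ 10.788 (9× faster decay)
As t → ∞, higher modes decay exponentially faster. The n=1 mode dominates: T ~ c₁ sin(πx/3.6) e^{-λ₁t}.
Decay rate: λ₁ = 1.574π²/3.6² ≈ 1.199.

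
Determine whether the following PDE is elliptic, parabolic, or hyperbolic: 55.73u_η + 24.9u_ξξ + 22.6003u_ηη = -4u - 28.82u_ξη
Rewriting in standard form: 24.9u_ξξ + 28.82u_ξη + 22.6003u_ηη + 55.73u_η + 4u = 0. Coefficients: A = 24.9, B = 28.82, C = 22.6003. B² - 4AC = -1420.39748, which is negative, so the equation is elliptic.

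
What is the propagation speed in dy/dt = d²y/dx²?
Infinite. The heat equation is parabolic, not hyperbolic, so disturbances propagate instantly.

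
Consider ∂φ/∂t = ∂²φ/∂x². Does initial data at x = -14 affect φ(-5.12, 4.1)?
Yes, for any finite x. The heat equation has infinite propagation speed, so all initial data affects all points at any t > 0.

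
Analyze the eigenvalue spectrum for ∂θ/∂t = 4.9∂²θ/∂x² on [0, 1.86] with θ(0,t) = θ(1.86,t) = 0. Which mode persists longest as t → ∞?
Eigenvalues: λₙ = 4.9n²π²/1.86².
First three modes:
  n=1: λ₁ = 4.9π²/1.86² ≈ 13.979
  n=2: λ₂ = 19.6π²/1.86² ≈ 55.915 (4× faster decay)
  n=3: λ₃ = 44.1π²/1.86² ≈ 125.809 (9× faster decay)
As t → ∞, higher modes decay exponentially faster. The n=1 mode dominates: θ ~ c₁ sin(πx/1.86) e^{-λ₁t}.
Decay rate: λ₁ = 4.9π²/1.86² ≈ 13.979.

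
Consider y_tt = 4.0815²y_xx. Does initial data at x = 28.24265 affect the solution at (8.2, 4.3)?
No. The domain of dependence is [-9.35045, 25.75045], and 28.24265 is outside this interval.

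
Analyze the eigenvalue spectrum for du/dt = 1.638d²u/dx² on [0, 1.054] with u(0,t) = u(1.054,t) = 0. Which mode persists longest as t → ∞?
Eigenvalues: λₙ = 1.638n²π²/1.054².
First three modes:
  n=1: λ₁ = 1.638π²/1.054² ≈ 14.552
  n=2: λ₂ = 6.552π²/1.054² ≈ 58.209 (4× faster decay)
  n=3: λ₃ = 14.742π²/1.054² ≈ 130.971 (9× faster decay)
As t → ∞, higher modes decay exponentially faster. The n=1 mode dominates: u ~ c₁ sin(πx/1.054) e^{-λ₁t}.
Decay rate: λ₁ = 1.638π²/1.054² ≈ 14.552.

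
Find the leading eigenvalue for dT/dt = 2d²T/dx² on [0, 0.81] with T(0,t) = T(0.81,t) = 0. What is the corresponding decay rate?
Eigenvalues: λₙ = 2n²π²/0.81².
First three modes:
  n=1: λ₁ = 2π²/0.81² ≈ 30.086
  n=2: λ₂ = 8π²/0.81² ≈ 120.343 (4× faster decay)
  n=3: λ₃ = 18π²/0.81² ≈ 270.771 (9× faster decay)
As t → ∞, higher modes decay exponentially faster. The n=1 mode dominates: T ~ c₁ sin(πx/0.81) e^{-λ₁t}.
Decay rate: λ₁ = 2π²/0.81² ≈ 30.086.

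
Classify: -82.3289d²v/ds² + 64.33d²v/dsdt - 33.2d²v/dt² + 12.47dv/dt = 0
Elliptic (discriminant = -6794.92902).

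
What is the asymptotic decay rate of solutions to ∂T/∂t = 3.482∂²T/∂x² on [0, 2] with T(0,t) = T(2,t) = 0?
Eigenvalues: λₙ = 3.482n²π²/2².
First three modes:
  n=1: λ₁ = 3.482π²/2² ≈ 8.591
  n=2: λ₂ = 13.928π²/2² ≈ 34.366 (4× faster decay)
  n=3: λ₃ = 31.338π²/2² ≈ 77.323 (9× faster decay)
As t → ∞, higher modes decay exponentially faster. The n=1 mode dominates: T ~ c₁ sin(πx/2) e^{-λ₁t}.
Decay rate: λ₁ = 3.482π²/2² ≈ 8.591.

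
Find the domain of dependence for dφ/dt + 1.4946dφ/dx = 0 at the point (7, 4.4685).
A single point: x = 0.3213799. The characteristic through (7, 4.4685) is x - 1.4946t = const, so x = 7 - 1.4946·4.4685 = 0.3213799.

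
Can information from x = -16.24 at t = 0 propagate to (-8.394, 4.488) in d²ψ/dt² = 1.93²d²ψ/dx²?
Yes. The domain of dependence is [-17.05584, 0.26784], and -16.24 ∈ [-17.05584, 0.26784].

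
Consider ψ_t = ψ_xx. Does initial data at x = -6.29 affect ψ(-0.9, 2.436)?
Yes, for any finite x. The heat equation has infinite propagation speed, so all initial data affects all points at any t > 0.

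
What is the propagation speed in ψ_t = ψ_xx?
Infinite. The heat equation is parabolic, not hyperbolic, so disturbances propagate instantly.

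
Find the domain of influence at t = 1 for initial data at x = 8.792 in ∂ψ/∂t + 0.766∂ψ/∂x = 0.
At x = 9.558. The characteristic carries data from (8.792, 0) to (9.558, 1).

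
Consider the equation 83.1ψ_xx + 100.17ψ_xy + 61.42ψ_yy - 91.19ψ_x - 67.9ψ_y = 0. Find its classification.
Elliptic. (A = 83.1, B = 100.17, C = 61.42 gives B² - 4AC = -10381.9791.)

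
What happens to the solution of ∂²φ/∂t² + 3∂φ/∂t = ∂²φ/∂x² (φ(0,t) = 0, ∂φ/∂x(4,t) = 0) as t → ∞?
φ → 0. Damping (γ=3) dissipates energy; oscillations decay exponentially.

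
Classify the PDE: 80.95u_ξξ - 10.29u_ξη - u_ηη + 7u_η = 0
A = 80.95, B = -10.29, C = -1. Discriminant B² - 4AC = 429.6841. Since 429.6841 > 0, hyperbolic.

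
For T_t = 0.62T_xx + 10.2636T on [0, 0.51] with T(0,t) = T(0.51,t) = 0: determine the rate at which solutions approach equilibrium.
Eigenvalues: λₙ = 0.62n²π²/0.51² - 10.2636.
First three modes:
  n=1: λ₁ = 0.62π²/0.51² - 10.2636 ≈ 13.263
  n=2: λ₂ = 2.48π²/0.51² - 10.2636 ≈ 83.841
  n=3: λ₃ = 5.58π²/0.51² - 10.2636 ≈ 201.472
Since 0.62π²/0.51² ≈ 23.526 > 10.2636, all λₙ > 0.
The n=1 mode decays slowest → dominates as t → ∞.
Asymptotic: T ~ c₁ sin(πx/0.51) e^{-λ₁t} with decay rate λ₁ ≈ 13.263.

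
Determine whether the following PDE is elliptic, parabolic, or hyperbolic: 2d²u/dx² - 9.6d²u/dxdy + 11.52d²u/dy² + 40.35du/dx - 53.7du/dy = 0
Coefficients: A = 2, B = -9.6, C = 11.52. B² - 4AC = 0, which is zero, so the equation is parabolic.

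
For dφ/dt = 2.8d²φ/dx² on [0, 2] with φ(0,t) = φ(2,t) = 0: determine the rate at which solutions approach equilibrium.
Eigenvalues: λₙ = 2.8n²π²/2².
First three modes:
  n=1: λ₁ = 2.8π²/2² ≈ 6.909
  n=2: λ₂ = 11.2π²/2² ≈ 27.635 (4× faster decay)
  n=3: λ₃ = 25.2π²/2² ≈ 62.179 (9× faster decay)
As t → ∞, higher modes decay exponentially faster. The n=1 mode dominates: φ ~ c₁ sin(πx/2) e^{-λ₁t}.
Decay rate: λ₁ = 2.8π²/2² ≈ 6.909.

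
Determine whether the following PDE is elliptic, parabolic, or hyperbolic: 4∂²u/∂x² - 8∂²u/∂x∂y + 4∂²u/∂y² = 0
Coefficients: A = 4, B = -8, C = 4. B² - 4AC = 0, which is zero, so the equation is parabolic.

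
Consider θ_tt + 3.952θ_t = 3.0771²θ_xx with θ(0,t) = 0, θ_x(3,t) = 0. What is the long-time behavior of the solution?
As t → ∞, θ → 0. Damping (γ=3.952) dissipates energy; oscillations decay exponentially.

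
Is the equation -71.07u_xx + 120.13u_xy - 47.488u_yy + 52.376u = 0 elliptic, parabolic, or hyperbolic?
Computing B² - 4AC with A = -71.07, B = 120.13, C = -47.488: discriminant = 931.32826 (positive). Answer: hyperbolic.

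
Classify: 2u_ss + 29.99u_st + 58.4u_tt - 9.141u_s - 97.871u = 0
Hyperbolic (discriminant = 432.2001).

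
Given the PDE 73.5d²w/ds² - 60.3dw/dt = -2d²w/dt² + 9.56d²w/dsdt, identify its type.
Rewriting in standard form: 73.5d²w/ds² - 9.56d²w/dsdt + 2d²w/dt² - 60.3dw/dt = 0. The second-order coefficients are A = 73.5, B = -9.56, C = 2. Since B² - 4AC = -496.6064 < 0, this is an elliptic PDE.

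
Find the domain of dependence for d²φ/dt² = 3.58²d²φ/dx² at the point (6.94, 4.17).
Domain of dependence: [-7.9886, 21.8686]. Signals travel at speed 3.58, so data within |x - 6.94| ≤ 3.58·4.17 = 14.9286 can reach the point.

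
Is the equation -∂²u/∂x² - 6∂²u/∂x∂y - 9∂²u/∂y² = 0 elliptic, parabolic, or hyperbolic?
Computing B² - 4AC with A = -1, B = -6, C = -9: discriminant = 0 (zero). Answer: parabolic.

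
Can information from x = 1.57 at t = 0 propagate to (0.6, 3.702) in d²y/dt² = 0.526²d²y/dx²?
Yes. The domain of dependence is [-1.347252, 2.547252], and 1.57 ∈ [-1.347252, 2.547252].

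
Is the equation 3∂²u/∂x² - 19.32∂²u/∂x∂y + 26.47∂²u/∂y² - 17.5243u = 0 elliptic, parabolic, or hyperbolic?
Computing B² - 4AC with A = 3, B = -19.32, C = 26.47: discriminant = 55.6224 (positive). Answer: hyperbolic.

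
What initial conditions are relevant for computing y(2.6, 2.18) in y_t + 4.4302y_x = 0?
A single point: x = -7.057836. The characteristic through (2.6, 2.18) is x - 4.4302t = const, so x = 2.6 - 4.4302·2.18 = -7.057836.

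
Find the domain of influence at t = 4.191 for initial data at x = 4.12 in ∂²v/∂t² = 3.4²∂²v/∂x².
Domain of influence: [-10.1294, 18.3694]. Data at x = 4.12 spreads outward at speed 3.4.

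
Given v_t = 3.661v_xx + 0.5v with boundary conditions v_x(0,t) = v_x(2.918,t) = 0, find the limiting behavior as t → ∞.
v grows unboundedly. With Neumann BCs the constant mode has diffusion eigenvalue 0, so any r > 0 makes it grow like e^(0.5t); solution grows exponentially.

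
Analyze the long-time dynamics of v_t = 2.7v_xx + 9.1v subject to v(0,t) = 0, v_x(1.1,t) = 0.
Long-time behavior: v grows unboundedly. Reaction dominates diffusion (r=9.1 > κπ²/(4L²)≈5.51); solution grows exponentially.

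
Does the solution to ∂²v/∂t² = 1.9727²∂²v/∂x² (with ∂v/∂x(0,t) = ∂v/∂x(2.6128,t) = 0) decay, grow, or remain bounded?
v oscillates about a mean that drifts linearly in t (generically unbounded; no decay). There is no damping, so the nonconstant modes persist as standing waves (energy conserved, no decay). But with Neumann conditions at both ends the constant mode has eigenvalue 0: the spatial mean M(t) of v satisfies M'' = 0, so M(t) = M(0) + M'(0)·t. Unless the initial velocity has zero mean (∫v_t(x,0)dx = 0), the solution grows linearly in t (unbounded, though not exponentially); if it does have zero mean, the solution stays bounded and simply oscillates.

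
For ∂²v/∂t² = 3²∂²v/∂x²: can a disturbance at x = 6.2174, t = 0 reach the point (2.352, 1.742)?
Yes. The domain of dependence is [-2.874, 7.578], and 6.2174 ∈ [-2.874, 7.578].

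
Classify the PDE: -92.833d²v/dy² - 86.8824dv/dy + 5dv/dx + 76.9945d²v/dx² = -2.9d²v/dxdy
Rewriting in standard form: 76.9945d²v/dx² + 2.9d²v/dxdy - 92.833d²v/dy² + 5dv/dx - 86.8824dv/dy = 0. A = 76.9945, B = 2.9, C = -92.833. Discriminant B² - 4AC = 28598.931674. Since 28598.931674 > 0, hyperbolic.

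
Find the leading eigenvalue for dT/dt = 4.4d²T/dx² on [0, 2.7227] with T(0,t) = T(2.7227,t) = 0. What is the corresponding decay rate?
Eigenvalues: λₙ = 4.4n²π²/2.7227².
First three modes:
  n=1: λ₁ = 4.4π²/2.7227² ≈ 5.858
  n=2: λ₂ = 17.6π²/2.7227² ≈ 23.432 (4× faster decay)
  n=3: λ₃ = 39.6π²/2.7227² ≈ 52.722 (9× faster decay)
As t → ∞, higher modes decay exponentially faster. The n=1 mode dominates: T ~ c₁ sin(πx/2.7227) e^{-λ₁t}.
Decay rate: λ₁ = 4.4π²/2.7227² ≈ 5.858.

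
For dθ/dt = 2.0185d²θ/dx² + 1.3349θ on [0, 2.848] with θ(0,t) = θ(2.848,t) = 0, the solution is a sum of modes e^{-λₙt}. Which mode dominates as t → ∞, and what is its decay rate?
Eigenvalues: λₙ = 2.0185n²π²/2.848² - 1.3349.
First three modes:
  n=1: λ₁ = 2.0185π²/2.848² - 1.3349 ≈ 1.121
  n=2: λ₂ = 8.074π²/2.848² - 1.3349 ≈ 8.49
  n=3: λ₃ = 18.1665π²/2.848² - 1.3349 ≈ 20.77
Since 2.0185π²/2.848² ≈ 2.456 > 1.3349, all λₙ > 0.
The n=1 mode decays slowest → dominates as t → ∞.
Asymptotic: θ ~ c₁ sin(πx/2.848) e^{-λ₁t} with decay rate λ₁ ≈ 1.121.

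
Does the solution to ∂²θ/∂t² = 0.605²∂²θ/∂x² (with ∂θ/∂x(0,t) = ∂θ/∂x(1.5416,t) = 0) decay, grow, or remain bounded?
θ oscillates about a mean that drifts linearly in t (generically unbounded; no decay). There is no damping, so the nonconstant modes persist as standing waves (energy conserved, no decay). But with Neumann conditions at both ends the constant mode has eigenvalue 0: the spatial mean M(t) of θ satisfies M'' = 0, so M(t) = M(0) + M'(0)·t. Unless the initial velocity has zero mean (∫θ_t(x,0)dx = 0), the solution grows linearly in t (unbounded, though not exponentially); if it does have zero mean, the solution stays bounded and simply oscillates.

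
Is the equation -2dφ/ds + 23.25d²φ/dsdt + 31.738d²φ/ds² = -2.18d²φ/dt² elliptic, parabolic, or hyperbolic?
Rewriting in standard form: 31.738d²φ/ds² + 23.25d²φ/dsdt + 2.18d²φ/dt² - 2dφ/ds = 0. Computing B² - 4AC with A = 31.738, B = 23.25, C = 2.18: discriminant = 263.80714 (positive). Answer: hyperbolic.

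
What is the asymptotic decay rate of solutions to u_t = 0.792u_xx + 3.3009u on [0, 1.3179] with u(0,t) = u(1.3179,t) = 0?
Eigenvalues: λₙ = 0.792n²π²/1.3179² - 3.3009.
First three modes:
  n=1: λ₁ = 0.792π²/1.3179² - 3.3009 ≈ 1.2
  n=2: λ₂ = 3.168π²/1.3179² - 3.3009 ≈ 14.701
  n=3: λ₃ = 7.128π²/1.3179² - 3.3009 ≈ 37.204
Since 0.792π²/1.3179² ≈ 4.5 > 3.3009, all λₙ > 0.
The n=1 mode decays slowest → dominates as t → ∞.
Asymptotic: u ~ c₁ sin(πx/1.3179) e^{-λ₁t} with decay rate λ₁ ≈ 1.2.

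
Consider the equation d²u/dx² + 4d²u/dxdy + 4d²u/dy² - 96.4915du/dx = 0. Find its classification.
Parabolic. (A = 1, B = 4, C = 4 gives B² - 4AC = 0.)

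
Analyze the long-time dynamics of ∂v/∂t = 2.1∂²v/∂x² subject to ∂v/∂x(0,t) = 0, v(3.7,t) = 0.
Long-time behavior: v → 0. Heat escapes through the Dirichlet boundary.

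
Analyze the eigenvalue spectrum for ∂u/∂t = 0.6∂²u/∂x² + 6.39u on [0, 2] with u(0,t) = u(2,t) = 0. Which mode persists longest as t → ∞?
Eigenvalues: λₙ = 0.6n²π²/2² - 6.39.
First three modes:
  n=1: λ₁ = 0.6π²/2² - 6.39 ≈ -4.91
  n=2: λ₂ = 2.4π²/2² - 6.39 ≈ -0.468
  n=3: λ₃ = 5.4π²/2² - 6.39 ≈ 6.934
Since 0.6π²/2² ≈ 1.48 < 6.39, λ₁ < 0.
The n=1 mode grows fastest (−λₙ is largest for n=1) → dominates.
Asymptotic: u ~ c₁ sin(πx/2) e^{4.91t} (exponential growth at rate −λ₁ ≈ 4.91).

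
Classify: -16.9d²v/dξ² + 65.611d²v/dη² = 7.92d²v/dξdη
Rewriting in standard form: -16.9d²v/dξ² - 7.92d²v/dξdη + 65.611d²v/dη² = 0. Hyperbolic (discriminant = 4498.03).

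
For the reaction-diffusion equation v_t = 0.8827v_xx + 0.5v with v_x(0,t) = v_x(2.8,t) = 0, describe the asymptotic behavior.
v grows unboundedly. With Neumann BCs the constant mode has diffusion eigenvalue 0, so any r > 0 makes it grow like e^(0.5t); solution grows exponentially.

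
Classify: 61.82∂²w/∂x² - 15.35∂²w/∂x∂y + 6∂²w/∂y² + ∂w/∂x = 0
Elliptic (discriminant = -1248.0575).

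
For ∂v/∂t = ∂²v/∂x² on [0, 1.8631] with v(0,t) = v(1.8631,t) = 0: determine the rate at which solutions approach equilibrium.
Eigenvalues: λₙ = n²π²/1.8631².
First three modes:
  n=1: λ₁ = π²/1.8631² ≈ 2.843
  n=2: λ₂ = 4π²/1.8631² ≈ 11.373 (4× faster decay)
  n=3: λ₃ = 9π²/1.8631² ≈ 25.59 (9× faster decay)
As t → ∞, higher modes decay exponentially faster. The n=1 mode dominates: v ~ c₁ sin(πx/1.8631) e^{-λ₁t}.
Decay rate: λ₁ = π²/1.8631² ≈ 2.843.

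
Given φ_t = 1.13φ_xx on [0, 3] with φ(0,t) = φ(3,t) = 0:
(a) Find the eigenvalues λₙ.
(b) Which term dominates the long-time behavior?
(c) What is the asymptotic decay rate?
Eigenvalues: λₙ = 1.13n²π²/3².
First three modes:
  n=1: λ₁ = 1.13π²/3² ≈ 1.239
  n=2: λ₂ = 4.52π²/3² ≈ 4.957 (4× faster decay)
  n=3: λ₃ = 10.17π²/3² ≈ 11.153 (9× faster decay)
As t → ∞, higher modes decay exponentially faster. The n=1 mode dominates: φ ~ c₁ sin(πx/3) e^{-λ₁t}.
Decay rate: λ₁ = 1.13π²/3² ≈ 1.239.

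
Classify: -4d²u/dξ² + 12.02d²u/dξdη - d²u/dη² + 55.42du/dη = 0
Hyperbolic (discriminant = 128.4804).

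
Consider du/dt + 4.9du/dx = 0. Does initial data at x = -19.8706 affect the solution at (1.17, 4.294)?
Yes. The characteristic through (1.17, 4.294) passes through x = -19.8706.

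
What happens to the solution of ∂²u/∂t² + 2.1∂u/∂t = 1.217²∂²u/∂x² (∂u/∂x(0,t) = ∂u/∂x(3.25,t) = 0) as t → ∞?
u → constant (steady state). Damping (γ=2.1) dissipates the nonconstant modes; with Neumann BCs the spatial average obeys M''+γM'=0 and tends to a finite limit.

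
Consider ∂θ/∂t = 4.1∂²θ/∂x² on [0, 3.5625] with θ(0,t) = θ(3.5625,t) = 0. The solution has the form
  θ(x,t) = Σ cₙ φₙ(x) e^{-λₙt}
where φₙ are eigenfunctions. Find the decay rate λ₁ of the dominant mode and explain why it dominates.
Eigenvalues: λₙ = 4.1n²π²/3.5625².
First three modes:
  n=1: λ₁ = 4.1π²/3.5625² ≈ 3.188
  n=2: λ₂ = 16.4π²/3.5625² ≈ 12.754 (4× faster decay)
  n=3: λ₃ = 36.9π²/3.5625² ≈ 28.696 (9× faster decay)
As t → ∞, higher modes decay exponentially faster. The n=1 mode dominates: θ ~ c₁ sin(πx/3.5625) e^{-λ₁t}.
Decay rate: λ₁ = 4.1π²/3.5625² ≈ 3.188.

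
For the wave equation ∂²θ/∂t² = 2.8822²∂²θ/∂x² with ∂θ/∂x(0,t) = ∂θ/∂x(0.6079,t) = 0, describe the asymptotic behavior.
θ oscillates about a mean that drifts linearly in t (generically unbounded; no decay). There is no damping, so the nonconstant modes persist as standing waves (energy conserved, no decay). But with Neumann conditions at both ends the constant mode has eigenvalue 0: the spatial mean M(t) of θ satisfies M'' = 0, so M(t) = M(0) + M'(0)·t. Unless the initial velocity has zero mean (∫θ_t(x,0)dx = 0), the solution grows linearly in t (unbounded, though not exponentially); if it does have zero mean, the solution stays bounded and simply oscillates.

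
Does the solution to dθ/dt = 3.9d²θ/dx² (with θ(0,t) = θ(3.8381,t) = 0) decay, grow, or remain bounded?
θ → 0. Heat diffuses out through both boundaries.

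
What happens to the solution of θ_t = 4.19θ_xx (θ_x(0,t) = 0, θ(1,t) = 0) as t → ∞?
θ → 0. Heat escapes through the Dirichlet boundary.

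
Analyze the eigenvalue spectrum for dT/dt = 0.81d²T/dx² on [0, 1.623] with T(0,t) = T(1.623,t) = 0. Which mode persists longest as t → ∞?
Eigenvalues: λₙ = 0.81n²π²/1.623².
First three modes:
  n=1: λ₁ = 0.81π²/1.623² ≈ 3.035
  n=2: λ₂ = 3.24π²/1.623² ≈ 12.14 (4× faster decay)
  n=3: λ₃ = 7.29π²/1.623² ≈ 27.314 (9× faster decay)
As t → ∞, higher modes decay exponentially faster. The n=1 mode dominates: T ~ c₁ sin(πx/1.623) e^{-λ₁t}.
Decay rate: λ₁ = 0.81π²/1.623² ≈ 3.035.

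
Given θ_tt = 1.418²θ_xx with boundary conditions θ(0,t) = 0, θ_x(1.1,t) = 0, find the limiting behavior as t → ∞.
θ oscillates (no decay). Energy is conserved; the solution oscillates indefinitely as standing waves.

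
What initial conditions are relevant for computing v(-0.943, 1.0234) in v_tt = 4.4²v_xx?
Domain of dependence: [-5.44596, 3.55996]. Signals travel at speed 4.4, so data within |x - -0.943| ≤ 4.4·1.0234 = 4.50296 can reach the point.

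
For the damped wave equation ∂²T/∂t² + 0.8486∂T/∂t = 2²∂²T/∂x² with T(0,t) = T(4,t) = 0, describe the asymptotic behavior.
T → 0. Damping (γ=0.8486) dissipates energy; oscillations decay exponentially.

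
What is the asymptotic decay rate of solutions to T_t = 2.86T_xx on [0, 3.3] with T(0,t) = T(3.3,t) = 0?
Eigenvalues: λₙ = 2.86n²π²/3.3².
First three modes:
  n=1: λ₁ = 2.86π²/3.3² ≈ 2.592
  n=2: λ₂ = 11.44π²/3.3² ≈ 10.368 (4× faster decay)
  n=3: λ₃ = 25.74π²/3.3² ≈ 23.328 (9× faster decay)
As t → ∞, higher modes decay exponentially faster. The n=1 mode dominates: T ~ c₁ sin(πx/3.3) e^{-λ₁t}.
Decay rate: λ₁ = 2.86π²/3.3² ≈ 2.592.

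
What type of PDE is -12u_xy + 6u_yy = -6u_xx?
Rewriting in standard form: 6u_xx - 12u_xy + 6u_yy = 0. With A = 6, B = -12, C = 6, the discriminant is 0. This is a parabolic PDE.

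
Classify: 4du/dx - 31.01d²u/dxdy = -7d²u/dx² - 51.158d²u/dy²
Rewriting in standard form: 7d²u/dx² - 31.01d²u/dxdy + 51.158d²u/dy² + 4du/dx = 0. Elliptic (discriminant = -470.8039).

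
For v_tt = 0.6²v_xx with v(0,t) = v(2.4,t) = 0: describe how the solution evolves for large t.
v oscillates (no decay). Energy is conserved; the solution oscillates indefinitely as standing waves.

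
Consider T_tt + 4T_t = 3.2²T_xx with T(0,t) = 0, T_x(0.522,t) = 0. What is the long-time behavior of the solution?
As t → ∞, T → 0. Damping (γ=4) dissipates energy; oscillations decay exponentially.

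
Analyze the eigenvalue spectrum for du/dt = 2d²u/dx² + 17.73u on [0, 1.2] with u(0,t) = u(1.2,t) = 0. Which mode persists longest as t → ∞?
Eigenvalues: λₙ = 2n²π²/1.2² - 17.73.
First three modes:
  n=1: λ₁ = 2π²/1.2² - 17.73 ≈ -4.022
  n=2: λ₂ = 8π²/1.2² - 17.73 ≈ 37.101
  n=3: λ₃ = 18π²/1.2² - 17.73 ≈ 105.64
Since 2π²/1.2² ≈ 13.708 < 17.73, λ₁ < 0.
The n=1 mode grows fastest (−λₙ is largest for n=1) → dominates.
Asymptotic: u ~ c₁ sin(πx/1.2) e^{4.022t} (exponential growth at rate −λ₁ ≈ 4.022).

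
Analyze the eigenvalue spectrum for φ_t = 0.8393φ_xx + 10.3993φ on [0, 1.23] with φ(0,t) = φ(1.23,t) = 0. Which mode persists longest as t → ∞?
Eigenvalues: λₙ = 0.8393n²π²/1.23² - 10.3993.
First three modes:
  n=1: λ₁ = 0.8393π²/1.23² - 10.3993 ≈ -4.924
  n=2: λ₂ = 3.3572π²/1.23² - 10.3993 ≈ 11.502
  n=3: λ₃ = 7.5537π²/1.23² - 10.3993 ≈ 38.878
Since 0.8393π²/1.23² ≈ 5.475 < 10.3993, λ₁ < 0.
The n=1 mode grows fastest (−λₙ is largest for n=1) → dominates.
Asymptotic: φ ~ c₁ sin(πx/1.23) e^{4.924t} (exponential growth at rate −λ₁ ≈ 4.924).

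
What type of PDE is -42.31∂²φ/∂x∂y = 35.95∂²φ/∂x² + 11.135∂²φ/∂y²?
Rewriting in standard form: -35.95∂²φ/∂x² - 42.31∂²φ/∂x∂y - 11.135∂²φ/∂y² = 0. With A = -35.95, B = -42.31, C = -11.135, the discriminant is 188.9231. This is a hyperbolic PDE.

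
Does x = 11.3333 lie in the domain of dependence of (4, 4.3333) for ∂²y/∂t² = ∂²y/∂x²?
No. The domain of dependence is [-0.3333, 8.3333], and 11.3333 is outside this interval.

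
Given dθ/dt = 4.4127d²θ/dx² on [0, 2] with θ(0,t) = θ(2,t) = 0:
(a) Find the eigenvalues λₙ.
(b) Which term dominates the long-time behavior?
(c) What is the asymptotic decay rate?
Eigenvalues: λₙ = 4.4127n²π²/2².
First three modes:
  n=1: λ₁ = 4.4127π²/2² ≈ 10.888
  n=2: λ₂ = 17.6508π²/2² ≈ 43.552 (4× faster decay)
  n=3: λ₃ = 39.7143π²/2² ≈ 97.991 (9× faster decay)
As t → ∞, higher modes decay exponentially faster. The n=1 mode dominates: θ ~ c₁ sin(πx/2) e^{-λ₁t}.
Decay rate: λ₁ = 4.4127π²/2² ≈ 10.888.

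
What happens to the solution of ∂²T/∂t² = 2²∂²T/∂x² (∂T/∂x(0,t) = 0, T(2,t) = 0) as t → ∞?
T oscillates (no decay). Energy is conserved; the solution oscillates indefinitely as standing waves.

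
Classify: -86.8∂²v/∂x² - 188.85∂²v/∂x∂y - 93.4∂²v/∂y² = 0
Hyperbolic (discriminant = 3235.8425).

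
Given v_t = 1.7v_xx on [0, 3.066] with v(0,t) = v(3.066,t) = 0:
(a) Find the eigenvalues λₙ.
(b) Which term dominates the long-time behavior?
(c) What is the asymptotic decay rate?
Eigenvalues: λₙ = 1.7n²π²/3.066².
First three modes:
  n=1: λ₁ = 1.7π²/3.066² ≈ 1.785
  n=2: λ₂ = 6.8π²/3.066² ≈ 7.139 (4× faster decay)
  n=3: λ₃ = 15.3π²/3.066² ≈ 16.064 (9× faster decay)
As t → ∞, higher modes decay exponentially faster. The n=1 mode dominates: v ~ c₁ sin(πx/3.066) e^{-λ₁t}.
Decay rate: λ₁ = 1.7π²/3.066² ≈ 1.785.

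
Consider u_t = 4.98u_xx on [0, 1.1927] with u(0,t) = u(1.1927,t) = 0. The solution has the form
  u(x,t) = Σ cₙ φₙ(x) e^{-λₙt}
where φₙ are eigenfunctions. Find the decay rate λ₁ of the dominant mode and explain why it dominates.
Eigenvalues: λₙ = 4.98n²π²/1.1927².
First three modes:
  n=1: λ₁ = 4.98π²/1.1927² ≈ 34.551
  n=2: λ₂ = 19.92π²/1.1927² ≈ 138.206 (4× faster decay)
  n=3: λ₃ = 44.82π²/1.1927² ≈ 310.963 (9× faster decay)
As t → ∞, higher modes decay exponentially faster. The n=1 mode dominates: u ~ c₁ sin(πx/1.1927) e^{-λ₁t}.
Decay rate: λ₁ = 4.98π²/1.1927² ≈ 34.551.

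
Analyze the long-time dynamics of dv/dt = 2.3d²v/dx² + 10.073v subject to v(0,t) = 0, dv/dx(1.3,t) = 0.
Long-time behavior: v grows unboundedly. Reaction dominates diffusion (r=10.073 > κπ²/(4L²)≈3.36); solution grows exponentially.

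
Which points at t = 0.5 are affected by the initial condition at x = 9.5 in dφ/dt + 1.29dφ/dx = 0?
At x = 10.145. The characteristic carries data from (9.5, 0) to (10.145, 0.5).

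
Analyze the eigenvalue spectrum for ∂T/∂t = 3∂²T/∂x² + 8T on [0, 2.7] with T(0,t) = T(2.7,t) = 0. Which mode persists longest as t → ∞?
Eigenvalues: λₙ = 3n²π²/2.7² - 8.
First three modes:
  n=1: λ₁ = 3π²/2.7² - 8 ≈ -3.938
  n=2: λ₂ = 12π²/2.7² - 8 ≈ 8.246
  n=3: λ₃ = 27π²/2.7² - 8 ≈ 28.554
Since 3π²/2.7² ≈ 4.062 < 8, λ₁ < 0.
The n=1 mode grows fastest (−λₙ is largest for n=1) → dominates.
Asymptotic: T ~ c₁ sin(πx/2.7) e^{3.938t} (exponential growth at rate −λ₁ ≈ 3.938).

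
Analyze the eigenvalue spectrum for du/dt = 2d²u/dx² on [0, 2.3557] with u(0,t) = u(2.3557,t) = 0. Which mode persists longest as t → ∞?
Eigenvalues: λₙ = 2n²π²/2.3557².
First three modes:
  n=1: λ₁ = 2π²/2.3557² ≈ 3.557
  n=2: λ₂ = 8π²/2.3557² ≈ 14.228 (4× faster decay)
  n=3: λ₃ = 18π²/2.3557² ≈ 32.013 (9× faster decay)
As t → ∞, higher modes decay exponentially faster. The n=1 mode dominates: u ~ c₁ sin(πx/2.3557) e^{-λ₁t}.
Decay rate: λ₁ = 2π²/2.3557² ≈ 3.557.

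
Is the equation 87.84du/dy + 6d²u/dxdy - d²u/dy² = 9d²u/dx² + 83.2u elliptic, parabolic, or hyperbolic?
Rewriting in standard form: -9d²u/dx² + 6d²u/dxdy - d²u/dy² + 87.84du/dy - 83.2u = 0. Computing B² - 4AC with A = -9, B = 6, C = -1: discriminant = 0 (zero). Answer: parabolic.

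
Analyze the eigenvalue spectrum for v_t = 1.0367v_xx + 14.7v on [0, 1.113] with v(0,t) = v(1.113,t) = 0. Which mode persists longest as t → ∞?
Eigenvalues: λₙ = 1.0367n²π²/1.113² - 14.7.
First three modes:
  n=1: λ₁ = 1.0367π²/1.113² - 14.7 ≈ -6.44
  n=2: λ₂ = 4.1468π²/1.113² - 14.7 ≈ 18.339
  n=3: λ₃ = 9.3303π²/1.113² - 14.7 ≈ 59.637
Since 1.0367π²/1.113² ≈ 8.26 < 14.7, λ₁ < 0.
The n=1 mode grows fastest (−λₙ is largest for n=1) → dominates.
Asymptotic: v ~ c₁ sin(πx/1.113) e^{6.44t} (exponential growth at rate −λ₁ ≈ 6.44).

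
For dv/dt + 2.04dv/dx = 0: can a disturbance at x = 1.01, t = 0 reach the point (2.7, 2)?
No. Only data at x = -1.38 affects (2.7, 2). Advection has one-way propagation along characteristics.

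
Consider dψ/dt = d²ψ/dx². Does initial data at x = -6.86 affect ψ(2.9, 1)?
Yes, for any finite x. The heat equation has infinite propagation speed, so all initial data affects all points at any t > 0.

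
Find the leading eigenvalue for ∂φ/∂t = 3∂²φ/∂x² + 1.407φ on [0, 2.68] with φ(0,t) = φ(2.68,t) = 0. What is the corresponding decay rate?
Eigenvalues: λₙ = 3n²π²/2.68² - 1.407.
First three modes:
  n=1: λ₁ = 3π²/2.68² - 1.407 ≈ 2.715
  n=2: λ₂ = 12π²/2.68² - 1.407 ≈ 15.083
  n=3: λ₃ = 27π²/2.68² - 1.407 ≈ 35.695
Since 3π²/2.68² ≈ 4.122 > 1.407, all λₙ > 0.
The n=1 mode decays slowest → dominates as t → ∞.
Asymptotic: φ ~ c₁ sin(πx/2.68) e^{-λ₁t} with decay rate λ₁ ≈ 2.715.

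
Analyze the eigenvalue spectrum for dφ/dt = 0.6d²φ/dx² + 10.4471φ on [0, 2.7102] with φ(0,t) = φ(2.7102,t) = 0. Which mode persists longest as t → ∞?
Eigenvalues: λₙ = 0.6n²π²/2.7102² - 10.4471.
First three modes:
  n=1: λ₁ = 0.6π²/2.7102² - 10.4471 ≈ -9.641
  n=2: λ₂ = 2.4π²/2.7102² - 10.4471 ≈ -7.222
  n=3: λ₃ = 5.4π²/2.7102² - 10.4471 ≈ -3.191
Since 0.6π²/2.7102² ≈ 0.806 < 10.4471, λ₁ < 0.
The n=1 mode grows fastest (−λₙ is largest for n=1) → dominates.
Asymptotic: φ ~ c₁ sin(πx/2.7102) e^{9.641t} (exponential growth at rate −λ₁ ≈ 9.641).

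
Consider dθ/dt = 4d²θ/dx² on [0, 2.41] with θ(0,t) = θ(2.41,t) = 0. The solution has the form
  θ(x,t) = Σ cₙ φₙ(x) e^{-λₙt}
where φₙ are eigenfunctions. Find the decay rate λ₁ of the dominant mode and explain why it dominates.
Eigenvalues: λₙ = 4n²π²/2.41².
First three modes:
  n=1: λ₁ = 4π²/2.41² ≈ 6.797
  n=2: λ₂ = 16π²/2.41² ≈ 27.189 (4× faster decay)
  n=3: λ₃ = 36π²/2.41² ≈ 61.174 (9× faster decay)
As t → ∞, higher modes decay exponentially faster. The n=1 mode dominates: θ ~ c₁ sin(πx/2.41) e^{-λ₁t}.
Decay rate: λ₁ = 4π²/2.41² ≈ 6.797.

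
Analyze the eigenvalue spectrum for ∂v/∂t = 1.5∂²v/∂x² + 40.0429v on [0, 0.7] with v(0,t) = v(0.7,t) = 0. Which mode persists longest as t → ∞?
Eigenvalues: λₙ = 1.5n²π²/0.7² - 40.0429.
First three modes:
  n=1: λ₁ = 1.5π²/0.7² - 40.0429 ≈ -9.83
  n=2: λ₂ = 6π²/0.7² - 40.0429 ≈ 80.809
  n=3: λ₃ = 13.5π²/0.7² - 40.0429 ≈ 231.875
Since 1.5π²/0.7² ≈ 30.213 < 40.0429, λ₁ < 0.
The n=1 mode grows fastest (−λₙ is largest for n=1) → dominates.
Asymptotic: v ~ c₁ sin(πx/0.7) e^{9.83t} (exponential growth at rate −λ₁ ≈ 9.83).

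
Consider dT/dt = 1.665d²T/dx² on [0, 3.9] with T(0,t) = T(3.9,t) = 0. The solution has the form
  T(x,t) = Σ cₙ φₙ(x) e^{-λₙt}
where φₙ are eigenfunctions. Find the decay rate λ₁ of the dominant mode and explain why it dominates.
Eigenvalues: λₙ = 1.665n²π²/3.9².
First three modes:
  n=1: λ₁ = 1.665π²/3.9² ≈ 1.08
  n=2: λ₂ = 6.66π²/3.9² ≈ 4.322 (4× faster decay)
  n=3: λ₃ = 14.985π²/3.9² ≈ 9.724 (9× faster decay)
As t → ∞, higher modes decay exponentially faster. The n=1 mode dominates: T ~ c₁ sin(πx/3.9) e^{-λ₁t}.
Decay rate: λ₁ = 1.665π²/3.9² ≈ 1.08.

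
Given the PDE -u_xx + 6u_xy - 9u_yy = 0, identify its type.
The second-order coefficients are A = -1, B = 6, C = -9. Since B² - 4AC = 0 = 0, this is a parabolic PDE.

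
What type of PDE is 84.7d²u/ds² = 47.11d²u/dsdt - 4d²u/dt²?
Rewriting in standard form: 84.7d²u/ds² - 47.11d²u/dsdt + 4d²u/dt² = 0. With A = 84.7, B = -47.11, C = 4, the discriminant is 864.1521. This is a hyperbolic PDE.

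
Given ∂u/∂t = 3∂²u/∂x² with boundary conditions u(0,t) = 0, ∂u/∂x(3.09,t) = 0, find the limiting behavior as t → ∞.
u → 0. Heat escapes through the Dirichlet boundary.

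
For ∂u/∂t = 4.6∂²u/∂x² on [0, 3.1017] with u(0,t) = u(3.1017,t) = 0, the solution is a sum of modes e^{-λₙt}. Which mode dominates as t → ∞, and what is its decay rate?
Eigenvalues: λₙ = 4.6n²π²/3.1017².
First three modes:
  n=1: λ₁ = 4.6π²/3.1017² ≈ 4.719
  n=2: λ₂ = 18.4π²/3.1017² ≈ 18.876 (4× faster decay)
  n=3: λ₃ = 41.4π²/3.1017² ≈ 42.472 (9× faster decay)
As t → ∞, higher modes decay exponentially faster. The n=1 mode dominates: u ~ c₁ sin(πx/3.1017) e^{-λ₁t}.
Decay rate: λ₁ = 4.6π²/3.1017² ≈ 4.719.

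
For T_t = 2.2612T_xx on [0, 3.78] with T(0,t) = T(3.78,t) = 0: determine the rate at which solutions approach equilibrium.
Eigenvalues: λₙ = 2.2612n²π²/3.78².
First three modes:
  n=1: λ₁ = 2.2612π²/3.78² ≈ 1.562
  n=2: λ₂ = 9.0448π²/3.78² ≈ 6.248 (4× faster decay)
  n=3: λ₃ = 20.3508π²/3.78² ≈ 14.057 (9× faster decay)
As t → ∞, higher modes decay exponentially faster. The n=1 mode dominates: T ~ c₁ sin(πx/3.78) e^{-λ₁t}.
Decay rate: λ₁ = 2.2612π²/3.78² ≈ 1.562.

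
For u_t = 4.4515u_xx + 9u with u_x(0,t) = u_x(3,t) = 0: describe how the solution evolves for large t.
u grows unboundedly. With Neumann BCs the constant mode has diffusion eigenvalue 0, so any r > 0 makes it grow like e^(9t); solution grows exponentially.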